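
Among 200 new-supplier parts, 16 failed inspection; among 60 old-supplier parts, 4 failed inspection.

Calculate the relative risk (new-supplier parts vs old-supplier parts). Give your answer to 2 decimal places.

risk, new-supplier parts = 16/200 = 0.0800
risk, old-supplier parts = 4/60 = 0.0667
RR = 0.0800 / 0.0667 = 1.20

RR: 1.20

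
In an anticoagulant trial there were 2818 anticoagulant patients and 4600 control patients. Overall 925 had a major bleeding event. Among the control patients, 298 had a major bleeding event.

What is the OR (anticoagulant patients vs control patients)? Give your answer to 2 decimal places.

anticoagulant patients with the outcome: 925 − 298 = 627
anticoagulant patients without the outcome: 2818 − 627 = 2191
control patients without the outcome: 4600 − 298 = 4302
odds, anticoagulant patients = 627/2191 = 0.2862
odds, control patients = 298/4302 = 0.0693
OR = 0.2862 / 0.0693 = 4.13

4.13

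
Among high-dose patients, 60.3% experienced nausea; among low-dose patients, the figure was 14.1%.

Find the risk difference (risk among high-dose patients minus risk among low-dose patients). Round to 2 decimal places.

risk difference = 0.6030 − 0.1410 = 0.46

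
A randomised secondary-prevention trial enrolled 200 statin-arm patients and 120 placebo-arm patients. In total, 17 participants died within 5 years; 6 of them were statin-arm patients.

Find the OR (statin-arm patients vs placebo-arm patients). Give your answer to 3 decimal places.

statin-arm patients without the outcome: 200 − 6 = 194
placebo-arm patients with the outcome: 17 − 6 = 11
placebo-arm patients without the outcome: 120 − 11 = 109
odds, statin-arm patients = 6/194 = 0.03093
odds, placebo-arm patients = 11/109 = 0.10092
OR = 0.03093 / 0.10092 = 0.306

0.306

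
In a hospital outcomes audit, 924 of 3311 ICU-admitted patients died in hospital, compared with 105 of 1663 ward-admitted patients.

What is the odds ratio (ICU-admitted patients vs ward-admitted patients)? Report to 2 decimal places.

OR = (924 × 1558) / (2387 × 105) = 1439592/250635 ≈ 5.74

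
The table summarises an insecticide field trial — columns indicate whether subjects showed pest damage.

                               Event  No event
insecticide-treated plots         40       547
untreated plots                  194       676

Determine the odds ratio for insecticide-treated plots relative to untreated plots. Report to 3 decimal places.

OR = (40 × 676) / (547 × 194) = 27040/106118 ≈ 0.255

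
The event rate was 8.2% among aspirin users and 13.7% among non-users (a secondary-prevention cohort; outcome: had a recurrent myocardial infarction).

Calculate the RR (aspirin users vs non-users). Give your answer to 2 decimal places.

RR = 0.0820 / 0.1370 = 0.60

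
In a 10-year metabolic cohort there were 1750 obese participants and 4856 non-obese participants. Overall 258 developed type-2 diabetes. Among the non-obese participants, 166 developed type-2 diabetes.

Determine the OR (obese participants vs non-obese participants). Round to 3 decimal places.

OR: 1.568

obese participants with the outcome: 258 − 166 = 92
obese participants without the outcome: 1750 − 92 = 1658
non-obese participants without the outcome: 4856 − 166 = 4690
odds, obese participants = 92/1658 = 0.05549
odds, non-obese participants = 166/4690 = 0.03539
OR = 0.05549 / 0.03539 = 1.568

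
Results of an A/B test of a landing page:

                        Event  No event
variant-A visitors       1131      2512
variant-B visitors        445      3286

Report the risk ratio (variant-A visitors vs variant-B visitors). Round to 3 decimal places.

risk, variant-A visitors = 1131/3643 = 0.3105
risk, variant-B visitors = 445/3731 = 0.1193
RR = 0.3105 / 0.1193 = 2.603

RR: 2.603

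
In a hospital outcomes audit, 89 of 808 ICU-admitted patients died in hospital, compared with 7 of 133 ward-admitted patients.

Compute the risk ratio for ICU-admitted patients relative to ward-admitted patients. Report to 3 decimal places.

risk, ICU-admitted patients = 89/808 = 0.1101
risk, ward-admitted patients = 7/133 = 0.0526
RR = 0.1101 / 0.0526 = 2.093

2.093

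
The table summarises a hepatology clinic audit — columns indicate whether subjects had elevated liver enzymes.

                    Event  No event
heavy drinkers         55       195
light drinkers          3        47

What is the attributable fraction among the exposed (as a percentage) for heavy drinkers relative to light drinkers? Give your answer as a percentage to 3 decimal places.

risk, heavy drinkers = 55/250 = 0.2200
risk, light drinkers = 3/50 = 0.0600
AR% = (0.2200 − 0.0600) / 0.2200 = 0.7273 → 72.727%

AR% = 72.727%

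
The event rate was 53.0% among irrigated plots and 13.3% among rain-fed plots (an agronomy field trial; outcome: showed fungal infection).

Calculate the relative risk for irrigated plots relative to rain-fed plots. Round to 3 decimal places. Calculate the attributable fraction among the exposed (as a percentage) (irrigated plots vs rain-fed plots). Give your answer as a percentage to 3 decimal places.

RR = 3.985; AR% = 74.906%

RR = 0.5300 / 0.1330 = 3.985
AR% = (0.5300 − 0.1330) / 0.5300 = 0.7491 → 74.906%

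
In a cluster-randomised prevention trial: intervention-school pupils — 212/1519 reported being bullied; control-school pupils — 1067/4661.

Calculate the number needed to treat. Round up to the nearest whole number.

NNT = 12

risk, intervention-school pupils = 212/1519 = 0.139566
risk, control-school pupils = 1067/4661 = 0.228921
absolute risk difference = 0.089355
1 / 0.089355 = 11.191 → round up → 12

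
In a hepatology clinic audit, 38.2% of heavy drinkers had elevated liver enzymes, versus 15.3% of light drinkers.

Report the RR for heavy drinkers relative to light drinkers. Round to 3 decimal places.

RR = 0.3820 / 0.1530 = 2.497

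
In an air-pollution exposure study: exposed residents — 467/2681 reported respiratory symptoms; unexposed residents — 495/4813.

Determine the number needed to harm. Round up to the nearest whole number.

15

risk, exposed residents = 467/2681 = 0.174189
risk, unexposed residents = 495/4813 = 0.102846
absolute risk difference = 0.071342
1 / 0.071342 = 14.017 → round up → 15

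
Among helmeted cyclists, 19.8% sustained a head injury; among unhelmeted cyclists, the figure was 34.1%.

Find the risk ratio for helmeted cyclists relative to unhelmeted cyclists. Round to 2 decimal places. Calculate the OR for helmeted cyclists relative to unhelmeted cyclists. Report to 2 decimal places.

RR = 0.58; OR = 0.48

RR = 0.1980 / 0.3410 = 0.58
odds, helmeted cyclists = 0.1980/0.8020 = 0.2469
odds, unhelmeted cyclists = 0.3410/0.6590 = 0.5175
OR = 0.2469 / 0.5175 = 0.48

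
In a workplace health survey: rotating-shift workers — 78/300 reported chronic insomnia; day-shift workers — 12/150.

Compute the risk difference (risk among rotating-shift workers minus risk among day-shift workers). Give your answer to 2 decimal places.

risk, rotating-shift workers = 78/300 = 0.2600
risk, day-shift workers = 12/150 = 0.0800
risk difference = 0.2600 − 0.0800 = 0.18

RD: 0.18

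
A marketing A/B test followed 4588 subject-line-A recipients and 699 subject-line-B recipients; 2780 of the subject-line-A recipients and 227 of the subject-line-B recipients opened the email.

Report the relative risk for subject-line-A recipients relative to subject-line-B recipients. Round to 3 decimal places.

RR ≈ 1.866

risk, subject-line-A recipients = 2780/4588 = 0.6059
risk, subject-line-B recipients = 227/699 = 0.3247
RR = 0.6059 / 0.3247 = 1.866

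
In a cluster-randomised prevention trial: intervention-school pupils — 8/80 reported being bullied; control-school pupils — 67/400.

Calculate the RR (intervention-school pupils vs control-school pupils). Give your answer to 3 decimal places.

risk, intervention-school pupils = 8/80 = 0.1000
risk, control-school pupils = 67/400 = 0.1675
RR = 0.1000 / 0.1675 = 0.597

RR = 0.597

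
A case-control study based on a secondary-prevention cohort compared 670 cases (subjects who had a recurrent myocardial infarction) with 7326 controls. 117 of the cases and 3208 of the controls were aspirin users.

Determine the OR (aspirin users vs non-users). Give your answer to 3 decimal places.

odds, aspirin users = 117/3208 = 0.03647
odds, non-users = 553/4118 = 0.13429
OR = 0.03647 / 0.13429 = 0.272

OR = 0.272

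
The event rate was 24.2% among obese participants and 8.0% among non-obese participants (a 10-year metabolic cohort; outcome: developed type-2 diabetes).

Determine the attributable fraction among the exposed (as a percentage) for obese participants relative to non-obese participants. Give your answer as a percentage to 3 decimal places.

AR% = (0.2420 − 0.0800) / 0.2420 = 0.6694 → 66.942%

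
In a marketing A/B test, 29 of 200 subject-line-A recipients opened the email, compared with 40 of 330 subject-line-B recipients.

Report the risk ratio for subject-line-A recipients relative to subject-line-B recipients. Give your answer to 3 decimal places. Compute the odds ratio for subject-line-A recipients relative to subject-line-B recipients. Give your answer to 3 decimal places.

risk, subject-line-A recipients = 29/200 = 0.1450
risk, subject-line-B recipients = 40/330 = 0.1212
RR = 0.1450 / 0.1212 = 1.196
odds, subject-line-A recipients = 29/171 = 0.1696
odds, subject-line-B recipients = 40/290 = 0.1379
OR = 0.1696 / 0.1379 = 1.230

RR = 1.196; OR = 1.230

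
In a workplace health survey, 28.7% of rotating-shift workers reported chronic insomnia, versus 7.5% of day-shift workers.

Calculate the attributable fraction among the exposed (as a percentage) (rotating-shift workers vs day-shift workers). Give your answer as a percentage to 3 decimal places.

AR% = (0.2870 − 0.0750) / 0.2870 = 0.7387 → 73.868%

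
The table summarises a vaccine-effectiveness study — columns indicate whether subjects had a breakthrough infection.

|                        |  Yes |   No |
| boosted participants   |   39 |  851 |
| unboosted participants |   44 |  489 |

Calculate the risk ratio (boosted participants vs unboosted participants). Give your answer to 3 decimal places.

RR: 0.531

risk, boosted participants = 39/890 = 0.04382
risk, unboosted participants = 44/533 = 0.08255
RR = 0.04382 / 0.08255 = 0.531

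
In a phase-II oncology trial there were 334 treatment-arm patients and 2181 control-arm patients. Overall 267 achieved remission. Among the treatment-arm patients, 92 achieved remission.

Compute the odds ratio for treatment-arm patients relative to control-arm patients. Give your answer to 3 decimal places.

OR: 4.358

treatment-arm patients without the outcome: 334 − 92 = 242
control-arm patients with the outcome: 267 − 92 = 175
control-arm patients without the outcome: 2181 − 175 = 2006
OR = (92 × 2006) / (242 × 175) = 184552/42350 ≈ 4.358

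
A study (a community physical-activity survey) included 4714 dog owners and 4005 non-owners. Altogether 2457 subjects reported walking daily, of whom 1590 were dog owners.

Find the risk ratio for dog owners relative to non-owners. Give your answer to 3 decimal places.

dog owners without the outcome: 4714 − 1590 = 3124
non-owners with the outcome: 2457 − 1590 = 867
non-owners without the outcome: 4005 − 867 = 3138
risk, dog owners = 1590/4714 = 0.3373
risk, non-owners = 867/4005 = 0.2165
RR = 0.3373 / 0.2165 = 1.558

1.558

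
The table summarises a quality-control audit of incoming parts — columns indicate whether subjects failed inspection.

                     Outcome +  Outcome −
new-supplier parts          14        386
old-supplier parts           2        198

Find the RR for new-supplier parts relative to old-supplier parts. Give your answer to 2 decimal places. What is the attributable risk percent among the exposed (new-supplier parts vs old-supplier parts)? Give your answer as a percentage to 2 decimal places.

RR = 3.50; AR% = 71.43%

risk, new-supplier parts = 14/400 = 0.03500
risk, old-supplier parts = 2/200 = 0.01000
RR = 0.03500 / 0.01000 = 3.50
AR% = (0.03500 − 0.01000) / 0.03500 = 0.7143 → 71.43%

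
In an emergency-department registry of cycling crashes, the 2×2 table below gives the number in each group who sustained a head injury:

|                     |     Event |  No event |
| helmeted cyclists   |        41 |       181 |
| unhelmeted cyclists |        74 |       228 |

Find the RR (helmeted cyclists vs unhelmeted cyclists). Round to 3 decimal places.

risk, helmeted cyclists = 41/222 = 0.1847
risk, unhelmeted cyclists = 74/302 = 0.2450
RR = 0.1847 / 0.2450 = 0.754

RR = 0.754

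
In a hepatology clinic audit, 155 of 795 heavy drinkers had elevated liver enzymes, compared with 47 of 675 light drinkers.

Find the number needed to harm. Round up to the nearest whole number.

NNH ≈ 8

risk, heavy drinkers = 155/795 = 0.194969
risk, light drinkers = 47/675 = 0.069630
absolute risk difference = 0.125339
1 / 0.125339 = 7.978 → round up → 8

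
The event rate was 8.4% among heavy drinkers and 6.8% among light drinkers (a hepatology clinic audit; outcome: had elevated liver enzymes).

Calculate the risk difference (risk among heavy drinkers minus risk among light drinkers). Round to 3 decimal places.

risk difference = 0.0840 − 0.0680 = 0.016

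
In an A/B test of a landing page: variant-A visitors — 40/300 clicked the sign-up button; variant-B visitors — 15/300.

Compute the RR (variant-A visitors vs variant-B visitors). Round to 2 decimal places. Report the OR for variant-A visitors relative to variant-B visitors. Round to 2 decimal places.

risk, variant-A visitors = 40/300 = 0.1333
risk, variant-B visitors = 15/300 = 0.0500
RR = 0.1333 / 0.0500 = 2.67
odds, variant-A visitors = 40/260 = 0.1538
odds, variant-B visitors = 15/285 = 0.0526
OR = 0.1538 / 0.0526 = 2.92

RR = 2.67; OR = 2.92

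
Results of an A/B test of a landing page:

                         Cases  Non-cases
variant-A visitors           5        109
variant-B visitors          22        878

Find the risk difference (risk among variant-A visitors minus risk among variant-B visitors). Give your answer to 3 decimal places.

0.019

risk, variant-A visitors = 5/114 = 0.04386
risk, variant-B visitors = 22/900 = 0.02444
risk difference = 0.04386 − 0.02444 = 0.019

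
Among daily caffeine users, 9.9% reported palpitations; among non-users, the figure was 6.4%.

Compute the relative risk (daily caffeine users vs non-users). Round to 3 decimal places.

RR = 0.0990 / 0.0640 = 1.547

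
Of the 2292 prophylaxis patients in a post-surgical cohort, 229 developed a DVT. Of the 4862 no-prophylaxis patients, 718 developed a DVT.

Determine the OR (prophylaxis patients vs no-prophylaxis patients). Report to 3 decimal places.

OR ≈ 0.641

odds, prophylaxis patients = 229/2063 = 0.1110
odds, no-prophylaxis patients = 718/4144 = 0.1733
OR = 0.1110 / 0.1733 = 0.641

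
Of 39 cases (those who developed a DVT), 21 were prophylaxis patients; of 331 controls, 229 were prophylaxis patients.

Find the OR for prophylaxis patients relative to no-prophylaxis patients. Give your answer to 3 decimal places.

OR = (21 × 102) / (229 × 18) = 2142/4122 ≈ 0.520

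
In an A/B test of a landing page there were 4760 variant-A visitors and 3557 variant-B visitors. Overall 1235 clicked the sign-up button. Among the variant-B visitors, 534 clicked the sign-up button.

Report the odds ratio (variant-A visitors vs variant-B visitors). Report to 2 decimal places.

variant-A visitors with the outcome: 1235 − 534 = 701
variant-A visitors without the outcome: 4760 − 701 = 4059
variant-B visitors without the outcome: 3557 − 534 = 3023
OR = (701 × 3023) / (4059 × 534) = 2119123/2167506 ≈ 0.98

OR = 0.98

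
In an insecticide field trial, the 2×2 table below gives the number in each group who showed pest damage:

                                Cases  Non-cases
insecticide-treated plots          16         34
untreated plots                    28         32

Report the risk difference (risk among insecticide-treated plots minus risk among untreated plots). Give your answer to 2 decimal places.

-0.15

risk, insecticide-treated plots = 16/50 = 0.3200
risk, untreated plots = 28/60 = 0.4667
risk difference = 0.3200 − 0.4667 = -0.15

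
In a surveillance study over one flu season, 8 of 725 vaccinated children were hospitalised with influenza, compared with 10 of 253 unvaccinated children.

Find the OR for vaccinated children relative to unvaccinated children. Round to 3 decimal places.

OR = (8 × 243) / (717 × 10) = 1944/7170 ≈ 0.271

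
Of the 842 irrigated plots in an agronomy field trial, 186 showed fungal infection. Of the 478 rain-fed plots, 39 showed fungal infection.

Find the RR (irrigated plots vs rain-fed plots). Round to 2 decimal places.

RR = 2.71

risk, irrigated plots = 186/842 = 0.2209
risk, rain-fed plots = 39/478 = 0.0816
RR = 0.2209 / 0.0816 = 2.71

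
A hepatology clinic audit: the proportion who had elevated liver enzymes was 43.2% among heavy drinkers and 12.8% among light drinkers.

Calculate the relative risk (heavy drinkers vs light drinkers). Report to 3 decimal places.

RR = 0.4320 / 0.1280 = 3.375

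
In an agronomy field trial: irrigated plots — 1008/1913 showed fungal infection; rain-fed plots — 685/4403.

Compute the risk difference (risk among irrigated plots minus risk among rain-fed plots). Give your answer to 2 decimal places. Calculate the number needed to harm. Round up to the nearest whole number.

risk, irrigated plots = 1008/1913 = 0.5269
risk, rain-fed plots = 685/4403 = 0.1556
risk difference = 0.5269 − 0.1556 = 0.37
absolute risk difference = 0.371345
1 / 0.371345 = 2.693 → round up → 3

RD = 0.37; NNH = 3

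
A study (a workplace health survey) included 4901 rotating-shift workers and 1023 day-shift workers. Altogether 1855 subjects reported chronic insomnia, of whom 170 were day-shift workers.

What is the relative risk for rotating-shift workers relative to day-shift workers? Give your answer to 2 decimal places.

RR = 2.07

rotating-shift workers with the outcome: 1855 − 170 = 1685
rotating-shift workers without the outcome: 4901 − 1685 = 3216
day-shift workers without the outcome: 1023 − 170 = 853
risk, rotating-shift workers = 1685/4901 = 0.3438
risk, day-shift workers = 170/1023 = 0.1662
RR = 0.3438 / 0.1662 = 2.07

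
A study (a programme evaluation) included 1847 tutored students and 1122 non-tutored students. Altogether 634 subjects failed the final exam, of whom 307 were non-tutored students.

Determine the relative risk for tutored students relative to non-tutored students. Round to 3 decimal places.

tutored students with the outcome: 634 − 307 = 327
tutored students without the outcome: 1847 − 327 = 1520
non-tutored students without the outcome: 1122 − 307 = 815
risk, tutored students = 327/1847 = 0.1770
risk, non-tutored students = 307/1122 = 0.2736
RR = 0.1770 / 0.2736 = 0.647

RR: 0.647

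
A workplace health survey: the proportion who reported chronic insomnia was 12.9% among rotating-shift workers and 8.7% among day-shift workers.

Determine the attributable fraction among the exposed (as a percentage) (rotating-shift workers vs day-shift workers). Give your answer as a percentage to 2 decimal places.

AR% = (0.1290 − 0.0870) / 0.1290 = 0.3256 → 32.56%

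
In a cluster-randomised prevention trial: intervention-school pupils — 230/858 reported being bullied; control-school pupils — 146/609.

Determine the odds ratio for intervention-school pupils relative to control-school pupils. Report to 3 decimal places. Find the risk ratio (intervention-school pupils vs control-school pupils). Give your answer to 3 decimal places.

OR = (230 × 463) / (628 × 146) = 106490/91688 ≈ 1.161
risk, intervention-school pupils = 230/858 = 0.2681
risk, control-school pupils = 146/609 = 0.2397
RR = 0.2681 / 0.2397 = 1.118

OR = 1.161; RR = 1.118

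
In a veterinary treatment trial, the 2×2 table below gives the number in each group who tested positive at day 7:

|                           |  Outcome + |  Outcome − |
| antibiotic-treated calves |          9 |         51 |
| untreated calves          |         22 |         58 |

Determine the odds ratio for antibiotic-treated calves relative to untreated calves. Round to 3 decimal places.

OR = (9 × 58) / (51 × 22) = 522/1122 ≈ 0.465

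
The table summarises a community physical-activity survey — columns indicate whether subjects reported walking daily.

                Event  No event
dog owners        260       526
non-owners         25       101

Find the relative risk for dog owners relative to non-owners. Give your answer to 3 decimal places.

RR: 1.667

risk, dog owners = 260/786 = 0.3308
risk, non-owners = 25/126 = 0.1984
RR = 0.3308 / 0.1984 = 1.667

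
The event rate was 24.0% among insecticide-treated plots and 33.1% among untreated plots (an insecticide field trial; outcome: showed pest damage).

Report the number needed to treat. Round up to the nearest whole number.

NNT = 11

absolute risk difference = 0.091000
1 / 0.091000 = 10.989 → round up → 11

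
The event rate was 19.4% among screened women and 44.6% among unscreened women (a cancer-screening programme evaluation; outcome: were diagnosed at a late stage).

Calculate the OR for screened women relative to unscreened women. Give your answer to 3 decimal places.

odds, screened women = 0.1940/0.8060 = 0.2407
odds, unscreened women = 0.4460/0.5540 = 0.8051
OR = 0.2407 / 0.8051 = 0.299

0.299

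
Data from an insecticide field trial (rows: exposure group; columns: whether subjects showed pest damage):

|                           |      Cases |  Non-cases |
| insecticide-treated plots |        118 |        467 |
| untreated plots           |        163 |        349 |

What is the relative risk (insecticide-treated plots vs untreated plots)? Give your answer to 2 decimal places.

0.63

risk, insecticide-treated plots = 118/585 = 0.2017
risk, untreated plots = 163/512 = 0.3184
RR = 0.2017 / 0.3184 = 0.63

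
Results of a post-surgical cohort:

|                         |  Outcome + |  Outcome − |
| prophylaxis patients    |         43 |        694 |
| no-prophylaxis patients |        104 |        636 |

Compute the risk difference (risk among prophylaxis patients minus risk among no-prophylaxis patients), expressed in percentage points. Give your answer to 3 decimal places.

risk, prophylaxis patients = 43/737 = 0.0583
risk, no-prophylaxis patients = 104/740 = 0.1405
risk difference = 0.0583 − 0.1405 = -0.0822 → -8.220 percentage points

-8.220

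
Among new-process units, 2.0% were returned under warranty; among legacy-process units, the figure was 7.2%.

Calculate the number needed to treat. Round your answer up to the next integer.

20

absolute risk difference = 0.052000
1 / 0.052000 = 19.231 → round up → 20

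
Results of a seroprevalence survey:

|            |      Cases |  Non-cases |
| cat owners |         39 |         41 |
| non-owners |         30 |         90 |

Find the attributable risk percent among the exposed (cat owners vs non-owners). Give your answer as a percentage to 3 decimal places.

AR%: 48.718%

risk, cat owners = 39/80 = 0.4875
risk, non-owners = 30/120 = 0.2500
AR% = (0.4875 − 0.2500) / 0.4875 = 0.4872 → 48.718%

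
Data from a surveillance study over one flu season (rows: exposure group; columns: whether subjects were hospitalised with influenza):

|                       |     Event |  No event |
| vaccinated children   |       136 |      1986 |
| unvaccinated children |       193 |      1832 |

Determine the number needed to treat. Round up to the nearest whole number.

risk, vaccinated children = 136/2122 = 0.064090
risk, unvaccinated children = 193/2025 = 0.095309
absolute risk difference = 0.031218
1 / 0.031218 = 32.033 → round up → 33

33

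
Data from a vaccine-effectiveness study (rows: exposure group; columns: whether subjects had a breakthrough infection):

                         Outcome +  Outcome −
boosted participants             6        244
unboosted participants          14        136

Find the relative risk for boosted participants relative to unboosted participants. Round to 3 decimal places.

risk, boosted participants = 6/250 = 0.02400
risk, unboosted participants = 14/150 = 0.09333
RR = 0.02400 / 0.09333 = 0.257

RR = 0.257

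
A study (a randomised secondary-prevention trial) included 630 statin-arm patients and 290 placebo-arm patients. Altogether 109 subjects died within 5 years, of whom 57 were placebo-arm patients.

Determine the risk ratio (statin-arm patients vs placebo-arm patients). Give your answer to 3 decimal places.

RR = 0.420

statin-arm patients with the outcome: 109 − 57 = 52
statin-arm patients without the outcome: 630 − 52 = 578
placebo-arm patients without the outcome: 290 − 57 = 233
risk, statin-arm patients = 52/630 = 0.0825
risk, placebo-arm patients = 57/290 = 0.1966
RR = 0.0825 / 0.1966 = 0.420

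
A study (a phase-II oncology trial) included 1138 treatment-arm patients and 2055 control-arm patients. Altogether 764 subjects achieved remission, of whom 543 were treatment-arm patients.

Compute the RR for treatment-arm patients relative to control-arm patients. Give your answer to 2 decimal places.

treatment-arm patients without the outcome: 1138 − 543 = 595
control-arm patients with the outcome: 764 − 543 = 221
control-arm patients without the outcome: 2055 − 221 = 1834
risk, treatment-arm patients = 543/1138 = 0.4772
risk, control-arm patients = 221/2055 = 0.1075
RR = 0.4772 / 0.1075 = 4.44

RR = 4.44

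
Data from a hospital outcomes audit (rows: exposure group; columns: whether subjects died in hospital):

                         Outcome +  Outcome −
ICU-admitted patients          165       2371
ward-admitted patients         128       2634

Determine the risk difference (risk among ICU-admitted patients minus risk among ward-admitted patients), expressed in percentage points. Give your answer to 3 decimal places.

RD = 1.872

risk, ICU-admitted patients = 165/2536 = 0.06506
risk, ward-admitted patients = 128/2762 = 0.04634
risk difference = 0.06506 − 0.04634 = 0.01872 → 1.872 percentage points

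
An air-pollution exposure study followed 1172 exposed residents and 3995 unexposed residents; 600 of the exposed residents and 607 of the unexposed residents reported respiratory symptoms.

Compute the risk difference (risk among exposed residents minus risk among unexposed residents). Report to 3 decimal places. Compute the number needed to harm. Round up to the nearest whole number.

risk, exposed residents = 600/1172 = 0.5119
risk, unexposed residents = 607/3995 = 0.1519
risk difference = 0.5119 − 0.1519 = 0.360
absolute risk difference = 0.360005
1 / 0.360005 = 2.778 → round up → 3

RD = 0.360; NNH = 3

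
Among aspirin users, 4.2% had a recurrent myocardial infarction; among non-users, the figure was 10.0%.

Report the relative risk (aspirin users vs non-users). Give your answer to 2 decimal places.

RR = 0.04200 / 0.10000 = 0.42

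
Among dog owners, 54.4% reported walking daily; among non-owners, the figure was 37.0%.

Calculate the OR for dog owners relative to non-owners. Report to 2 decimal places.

odds, dog owners = 0.5440/0.4560 = 1.1930
odds, non-owners = 0.3700/0.6300 = 0.5873
OR = 1.1930 / 0.5873 = 2.03

2.03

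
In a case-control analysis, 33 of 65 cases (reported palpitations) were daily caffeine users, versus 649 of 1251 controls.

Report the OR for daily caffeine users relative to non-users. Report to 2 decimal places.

OR = (33 × 602) / (649 × 32) = 19866/20768 ≈ 0.96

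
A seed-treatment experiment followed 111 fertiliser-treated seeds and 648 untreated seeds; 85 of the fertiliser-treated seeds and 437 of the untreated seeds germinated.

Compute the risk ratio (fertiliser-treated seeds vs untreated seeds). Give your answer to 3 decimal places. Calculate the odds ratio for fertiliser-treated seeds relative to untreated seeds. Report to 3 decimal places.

RR = 1.136; OR = 1.579

risk, fertiliser-treated seeds = 85/111 = 0.7658
risk, untreated seeds = 437/648 = 0.6744
RR = 0.7658 / 0.6744 = 1.136
OR = (85 × 211) / (26 × 437) = 17935/11362 ≈ 1.579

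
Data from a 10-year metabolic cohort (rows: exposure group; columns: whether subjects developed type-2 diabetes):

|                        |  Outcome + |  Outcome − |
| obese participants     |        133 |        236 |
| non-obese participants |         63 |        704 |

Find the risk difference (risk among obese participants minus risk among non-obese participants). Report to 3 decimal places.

RD = 0.278

risk, obese participants = 133/369 = 0.3604
risk, non-obese participants = 63/767 = 0.0821
risk difference = 0.3604 − 0.0821 = 0.278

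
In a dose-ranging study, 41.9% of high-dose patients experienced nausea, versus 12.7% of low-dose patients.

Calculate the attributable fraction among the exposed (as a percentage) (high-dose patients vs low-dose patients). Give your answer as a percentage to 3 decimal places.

AR% = (0.4190 − 0.1270) / 0.4190 = 0.6969 → 69.690%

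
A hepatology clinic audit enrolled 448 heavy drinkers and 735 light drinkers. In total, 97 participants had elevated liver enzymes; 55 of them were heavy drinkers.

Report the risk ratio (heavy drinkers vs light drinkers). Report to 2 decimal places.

heavy drinkers without the outcome: 448 − 55 = 393
light drinkers with the outcome: 97 − 55 = 42
light drinkers without the outcome: 735 − 42 = 693
risk, heavy drinkers = 55/448 = 0.1228
risk, light drinkers = 42/735 = 0.0571
RR = 0.1228 / 0.0571 = 2.15

RR = 2.15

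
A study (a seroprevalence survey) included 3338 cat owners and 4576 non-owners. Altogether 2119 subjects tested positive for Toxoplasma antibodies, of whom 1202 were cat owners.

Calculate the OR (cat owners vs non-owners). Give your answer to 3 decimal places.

cat owners without the outcome: 3338 − 1202 = 2136
non-owners with the outcome: 2119 − 1202 = 917
non-owners without the outcome: 4576 − 917 = 3659
odds, cat owners = 1202/2136 = 0.5627
odds, non-owners = 917/3659 = 0.2506
OR = 0.5627 / 0.2506 = 2.245

2.245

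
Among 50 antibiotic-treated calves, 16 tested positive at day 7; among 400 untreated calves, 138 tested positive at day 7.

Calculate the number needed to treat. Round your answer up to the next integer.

risk, antibiotic-treated calves = 16/50 = 0.320000
risk, untreated calves = 138/400 = 0.345000
absolute risk difference = 0.025000
1 / 0.025000 = 40.000 → round up → 40

NNT ≈ 40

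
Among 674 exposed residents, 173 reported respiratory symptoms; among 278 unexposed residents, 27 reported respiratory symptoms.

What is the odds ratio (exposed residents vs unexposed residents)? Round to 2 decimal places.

OR = (173 × 251) / (501 × 27) = 43423/13527 ≈ 3.21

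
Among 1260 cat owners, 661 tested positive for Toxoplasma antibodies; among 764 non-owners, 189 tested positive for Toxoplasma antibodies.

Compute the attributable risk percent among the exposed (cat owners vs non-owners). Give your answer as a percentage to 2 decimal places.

52.84%

risk, cat owners = 661/1260 = 0.5246
risk, non-owners = 189/764 = 0.2474
AR% = (0.5246 − 0.2474) / 0.5246 = 0.5284 → 52.84%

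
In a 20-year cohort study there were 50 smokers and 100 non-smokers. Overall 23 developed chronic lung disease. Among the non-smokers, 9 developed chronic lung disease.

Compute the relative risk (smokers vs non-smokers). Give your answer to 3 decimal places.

smokers with the outcome: 23 − 9 = 14
smokers without the outcome: 50 − 14 = 36
non-smokers without the outcome: 100 − 9 = 91
risk, smokers = 14/50 = 0.2800
risk, non-smokers = 9/100 = 0.0900
RR = 0.2800 / 0.0900 = 3.111

3.111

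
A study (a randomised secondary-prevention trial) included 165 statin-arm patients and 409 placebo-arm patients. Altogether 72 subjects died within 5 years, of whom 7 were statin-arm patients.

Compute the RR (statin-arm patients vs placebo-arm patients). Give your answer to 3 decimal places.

RR ≈ 0.267

statin-arm patients without the outcome: 165 − 7 = 158
placebo-arm patients with the outcome: 72 − 7 = 65
placebo-arm patients without the outcome: 409 − 65 = 344
risk, statin-arm patients = 7/165 = 0.04242
risk, placebo-arm patients = 65/409 = 0.15892
RR = 0.04242 / 0.15892 = 0.267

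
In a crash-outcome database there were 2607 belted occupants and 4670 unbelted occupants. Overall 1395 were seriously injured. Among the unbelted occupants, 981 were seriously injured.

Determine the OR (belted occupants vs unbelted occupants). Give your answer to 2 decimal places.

0.71

belted occupants with the outcome: 1395 − 981 = 414
belted occupants without the outcome: 2607 − 414 = 2193
unbelted occupants without the outcome: 4670 − 981 = 3689
odds, belted occupants = 414/2193 = 0.1888
odds, unbelted occupants = 981/3689 = 0.2659
OR = 0.1888 / 0.2659 = 0.71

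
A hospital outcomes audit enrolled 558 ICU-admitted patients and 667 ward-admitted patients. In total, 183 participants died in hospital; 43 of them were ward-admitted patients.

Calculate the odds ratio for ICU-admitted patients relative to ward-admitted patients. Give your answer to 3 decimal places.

ICU-admitted patients with the outcome: 183 − 43 = 140
ICU-admitted patients without the outcome: 558 − 140 = 418
ward-admitted patients without the outcome: 667 − 43 = 624
OR = (140 × 624) / (418 × 43) = 87360/17974 ≈ 4.860

4.860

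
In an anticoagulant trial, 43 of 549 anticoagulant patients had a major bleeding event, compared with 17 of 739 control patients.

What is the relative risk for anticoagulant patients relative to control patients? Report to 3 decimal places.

risk, anticoagulant patients = 43/549 = 0.07832
risk, control patients = 17/739 = 0.02300
RR = 0.07832 / 0.02300 = 3.405

3.405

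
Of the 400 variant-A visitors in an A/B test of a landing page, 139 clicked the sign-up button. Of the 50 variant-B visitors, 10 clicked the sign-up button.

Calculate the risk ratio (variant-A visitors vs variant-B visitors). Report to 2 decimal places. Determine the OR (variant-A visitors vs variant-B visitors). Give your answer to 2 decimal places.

risk, variant-A visitors = 139/400 = 0.3475
risk, variant-B visitors = 10/50 = 0.2000
RR = 0.3475 / 0.2000 = 1.74
odds, variant-A visitors = 139/261 = 0.5326
odds, variant-B visitors = 10/40 = 0.2500
OR = 0.5326 / 0.2500 = 2.13

RR = 1.74; OR = 2.13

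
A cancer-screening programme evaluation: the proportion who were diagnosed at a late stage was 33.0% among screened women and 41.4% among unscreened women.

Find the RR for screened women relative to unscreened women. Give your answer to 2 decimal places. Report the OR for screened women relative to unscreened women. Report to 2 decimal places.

RR = 0.80; OR = 0.70

RR = 0.3300 / 0.4140 = 0.80
odds, screened women = 0.3300/0.6700 = 0.4925
odds, unscreened women = 0.4140/0.5860 = 0.7065
OR = 0.4925 / 0.7065 = 0.70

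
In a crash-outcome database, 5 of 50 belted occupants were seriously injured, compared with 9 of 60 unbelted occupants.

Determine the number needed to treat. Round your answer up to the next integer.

risk, belted occupants = 5/50 = 0.100000
risk, unbelted occupants = 9/60 = 0.150000
absolute risk difference = 0.050000
1 / 0.050000 = 20.000 → round up → 20

20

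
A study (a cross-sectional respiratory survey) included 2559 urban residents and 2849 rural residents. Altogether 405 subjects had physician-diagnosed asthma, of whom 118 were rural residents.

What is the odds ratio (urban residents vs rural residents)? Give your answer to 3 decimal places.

OR = 2.924

urban residents with the outcome: 405 − 118 = 287
urban residents without the outcome: 2559 − 287 = 2272
rural residents without the outcome: 2849 − 118 = 2731
OR = (287 × 2731) / (2272 × 118) = 783797/268096 ≈ 2.924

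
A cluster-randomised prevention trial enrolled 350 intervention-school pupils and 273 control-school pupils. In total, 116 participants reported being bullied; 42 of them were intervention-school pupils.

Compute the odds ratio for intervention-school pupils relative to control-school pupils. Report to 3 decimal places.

OR: 0.367

intervention-school pupils without the outcome: 350 − 42 = 308
control-school pupils with the outcome: 116 − 42 = 74
control-school pupils without the outcome: 273 − 74 = 199
odds, intervention-school pupils = 42/308 = 0.1364
odds, control-school pupils = 74/199 = 0.3719
OR = 0.1364 / 0.3719 = 0.367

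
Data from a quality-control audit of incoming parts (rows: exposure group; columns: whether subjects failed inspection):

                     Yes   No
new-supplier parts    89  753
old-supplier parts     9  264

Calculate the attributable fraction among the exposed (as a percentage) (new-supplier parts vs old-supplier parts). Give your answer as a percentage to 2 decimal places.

risk, new-supplier parts = 89/842 = 0.10570
risk, old-supplier parts = 9/273 = 0.03297
AR% = (0.10570 − 0.03297) / 0.10570 = 0.6881 → 68.81%

AR% = 68.81%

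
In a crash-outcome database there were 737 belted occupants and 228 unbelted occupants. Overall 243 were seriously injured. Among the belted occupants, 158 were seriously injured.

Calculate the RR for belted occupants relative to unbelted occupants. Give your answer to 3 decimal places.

belted occupants without the outcome: 737 − 158 = 579
unbelted occupants with the outcome: 243 − 158 = 85
unbelted occupants without the outcome: 228 − 85 = 143
risk, belted occupants = 158/737 = 0.2144
risk, unbelted occupants = 85/228 = 0.3728
RR = 0.2144 / 0.3728 = 0.575

RR: 0.575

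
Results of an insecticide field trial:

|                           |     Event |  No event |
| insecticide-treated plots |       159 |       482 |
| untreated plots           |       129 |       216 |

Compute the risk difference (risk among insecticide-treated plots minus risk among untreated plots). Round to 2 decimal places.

risk, insecticide-treated plots = 159/641 = 0.2480
risk, untreated plots = 129/345 = 0.3739
risk difference = 0.2480 − 0.3739 = -0.13

-0.13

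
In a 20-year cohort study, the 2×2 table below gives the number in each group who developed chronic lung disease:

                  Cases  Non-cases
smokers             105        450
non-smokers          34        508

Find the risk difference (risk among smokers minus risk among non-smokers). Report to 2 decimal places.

risk, smokers = 105/555 = 0.1892
risk, non-smokers = 34/542 = 0.0627
risk difference = 0.1892 − 0.0627 = 0.13

0.13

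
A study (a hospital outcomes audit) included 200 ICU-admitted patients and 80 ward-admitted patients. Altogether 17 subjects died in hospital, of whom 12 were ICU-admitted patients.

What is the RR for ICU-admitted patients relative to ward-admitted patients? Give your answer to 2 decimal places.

ICU-admitted patients without the outcome: 200 − 12 = 188
ward-admitted patients with the outcome: 17 − 12 = 5
ward-admitted patients without the outcome: 80 − 5 = 75
risk, ICU-admitted patients = 12/200 = 0.0600
risk, ward-admitted patients = 5/80 = 0.0625
RR = 0.0600 / 0.0625 = 0.96

0.96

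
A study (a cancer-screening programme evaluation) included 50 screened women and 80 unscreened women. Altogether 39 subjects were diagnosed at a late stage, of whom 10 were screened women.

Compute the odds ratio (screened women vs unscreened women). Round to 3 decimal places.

screened women without the outcome: 50 − 10 = 40
unscreened women with the outcome: 39 − 10 = 29
unscreened women without the outcome: 80 − 29 = 51
OR = (10 × 51) / (40 × 29) = 510/1160 ≈ 0.440

OR: 0.440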